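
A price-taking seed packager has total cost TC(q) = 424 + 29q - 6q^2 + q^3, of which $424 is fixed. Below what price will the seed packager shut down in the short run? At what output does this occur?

The firm shuts down when price falls below the minimum of average variable cost. AVC = VC/q = 29 - 6q + q^2.
At the minimum of AVC, MC = AVC. MC = 29 - 12q + 3q^2; setting MC = AVC gives 2q^2 - 6q = 0, so q = 3. min AVC = 20.
The firm shuts down for any P below $20.

$20 per unit, at q = 3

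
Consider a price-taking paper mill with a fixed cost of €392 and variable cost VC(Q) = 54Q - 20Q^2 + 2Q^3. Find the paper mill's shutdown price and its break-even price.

Shutdown price = €4; break-even price = €68

Shutdown price = min AVC. AVC = 54 - 20Q + 2Q^2, with vertex at Q = 5 and minimum €4.
ATC = 392/Q + 54 - 20Q + 2Q^2. Setting dATC/dQ = −392/Q^2 − 20 + 4Q = 0 gives Q = 7 (since 4·7^3 − 20·7^2 = 392).
min ATC = 392/7 + 54 − 20·7 + 2·7^2 = €68. That is the break-even price.
For €4 ≤ P < €68 the firm produces at a loss; below €4 it shuts down.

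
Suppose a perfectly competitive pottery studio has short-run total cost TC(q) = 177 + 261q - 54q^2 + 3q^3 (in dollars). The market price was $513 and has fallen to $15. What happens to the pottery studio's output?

Output falls from 14 to 0 (the firm shuts down)

MC = 261 - 108q + 9q^2; the shutdown threshold is min AVC = $18 (at q = 9).
At P = $513 ≥ min AVC, set P = MC on the rising branch: q = 14.
At P = $15 < min AVC = $18, price no longer covers variable cost at any output, so the firm shuts down: q = 0.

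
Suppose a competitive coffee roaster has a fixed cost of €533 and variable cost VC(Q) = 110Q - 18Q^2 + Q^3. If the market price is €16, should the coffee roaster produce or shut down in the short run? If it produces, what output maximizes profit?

From TC, MC = TC'(Q) = 110 - 36Q + 3Q^2 and AVC = VC/Q = 110 - 18Q + Q^2.
The AVC parabola has its vertex at Q = 18/2 = 9, where AVC = 110 - 18·9 + 9^2 = €29.
P = €16 lies below min AVC = €29; no output level covers variable cost.
Best response: produce nothing and absorb the €533 fixed cost.

Shut down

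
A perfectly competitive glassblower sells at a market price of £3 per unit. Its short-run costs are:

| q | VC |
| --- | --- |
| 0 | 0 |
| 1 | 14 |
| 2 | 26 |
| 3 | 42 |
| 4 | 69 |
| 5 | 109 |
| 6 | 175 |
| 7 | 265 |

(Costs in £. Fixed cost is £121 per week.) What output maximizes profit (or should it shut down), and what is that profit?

q = 0 (shut down); profit = -£121

Compute π = P·q − TC at each output: q=0: -121; q=1: -132; q=2: -141; q=3: -154; q=4: -178; q=5: -215; q=6: -278; q=7: -365.
Profit is highest at q = 0. Equivalently, the lowest AVC in the table is 26/2 ≈ £13 at q = 2, and P = £3 falls below it — price never covers variable cost, so the firm shuts down and loses only its fixed cost.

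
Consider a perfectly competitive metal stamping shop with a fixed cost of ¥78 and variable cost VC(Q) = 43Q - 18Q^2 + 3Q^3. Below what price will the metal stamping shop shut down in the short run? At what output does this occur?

¥16 per unit, at Q = 3

Short-run supply begins at min AVC. From VC = 43Q - 18Q^2 + 3Q^3, AVC = 43 - 18Q + 3Q^2.
dAVC/dQ = -18 + 6Q = 0 gives Q = 3. min AVC = 43 - 18·3 + 3·3^2 = 16.
So the shutdown price is ¥16.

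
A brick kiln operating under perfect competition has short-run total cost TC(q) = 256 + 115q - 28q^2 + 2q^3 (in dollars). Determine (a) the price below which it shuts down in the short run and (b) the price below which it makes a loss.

Shutdown price = $17; break-even price = $51

AVC = 115 - 28q + 2q^2; minimized at q = 7, giving min AVC = $17. That is the shutdown price.
ATC = 256/q + 115 - 28q + 2q^2. Setting dATC/dq = −256/q^2 − 28 + 4q = 0 gives q = 8 (since 4·8^3 − 28·8^2 = 256).
min ATC = 256/8 + 115 − 28·8 + 2·8^2 = $51. That is the break-even price.
For $17 ≤ P < $51 the firm produces at a loss; below $17 it shuts down.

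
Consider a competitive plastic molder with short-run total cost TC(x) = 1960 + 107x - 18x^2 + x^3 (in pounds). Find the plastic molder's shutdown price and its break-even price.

Shutdown price = min AVC. AVC = 107 - 18x + x^2, with vertex at x = 9 and minimum £26.
ATC = 1960/x + 107 - 18x + x^2. Setting dATC/dx = −1960/x^2 − 18 + 2x = 0 gives x = 14 (since 2·14^3 − 18·14^2 = 1960).
min ATC = 1960/14 + 107 − 18·14 + 14^2 = £191. That is the break-even price.
For £26 ≤ P < £191 the firm produces at a loss; below £26 it shuts down.

Shutdown price = £26; break-even price = £191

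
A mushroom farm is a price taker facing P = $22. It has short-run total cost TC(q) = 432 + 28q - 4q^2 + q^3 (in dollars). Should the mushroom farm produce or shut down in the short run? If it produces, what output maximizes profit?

Variable cost is VC = 28q - 4q^2 + q^3, so AVC = VC/q = 28 - 4q + q^2 and MC = dTC/dq = 28 - 8q + 3q^2.
The AVC parabola has its vertex at q = 4/2 = 2, where AVC = 28 - 4·2 + 2^2 = $24.
P = $22 lies below min AVC = $24; no output level covers variable cost.
Best response: produce nothing and absorb the $432 fixed cost.

Shut down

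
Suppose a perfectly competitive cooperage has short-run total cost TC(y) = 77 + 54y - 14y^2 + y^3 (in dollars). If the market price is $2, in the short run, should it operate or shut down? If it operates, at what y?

Strip out fixed cost: VC = 54y - 14y^2 + y^3. Then AVC = 54 - 14y + y^2 and MC = 54 - 28y + 3y^2.
AVC is minimized where dAVC/dy = -14 + 2y = 0, at y = 7; min AVC = 54 - 14·7 + 7^2 = $5.
Since P = $2 < min AVC = $5, price fails to cover variable cost at any output.
The firm minimizes its loss by shutting down and losing only its fixed cost of $77.

Shut down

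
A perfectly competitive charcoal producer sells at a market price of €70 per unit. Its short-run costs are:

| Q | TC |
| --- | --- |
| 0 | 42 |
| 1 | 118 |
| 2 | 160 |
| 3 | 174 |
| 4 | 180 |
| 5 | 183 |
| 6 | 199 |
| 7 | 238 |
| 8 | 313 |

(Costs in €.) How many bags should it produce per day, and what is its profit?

Compute π = P·Q − TC at each output: Q=0: -42; Q=1: -48; Q=2: -20; Q=3: 36; Q=4: 100; Q=5: 167; Q=6: 221; Q=7: 252; Q=8: 247.
Profit is maximized at Q = 7. AVC there is 196/7 = €28 ≤ P, so producing beats shutting down (which would give -€42).

Q = 7; profit = €252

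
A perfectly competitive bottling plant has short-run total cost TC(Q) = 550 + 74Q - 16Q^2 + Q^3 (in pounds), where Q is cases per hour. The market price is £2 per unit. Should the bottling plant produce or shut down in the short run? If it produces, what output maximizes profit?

Shut down

From TC, MC = TC'(Q) = 74 - 32Q + 3Q^2 and AVC = VC/Q = 74 - 16Q + Q^2.
The AVC parabola has its vertex at Q = 16/2 = 8, where AVC = 74 - 16·8 + 8^2 = £10.
With P < min AVC (£2 < £10), every unit sold adds to the loss.
The firm minimizes its loss by shutting down and losing only its fixed cost of £550.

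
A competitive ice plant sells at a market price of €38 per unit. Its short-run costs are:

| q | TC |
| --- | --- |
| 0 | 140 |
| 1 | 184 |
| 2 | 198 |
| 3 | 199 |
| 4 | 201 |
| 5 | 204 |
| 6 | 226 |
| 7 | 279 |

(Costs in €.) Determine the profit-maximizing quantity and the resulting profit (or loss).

Profit at each row (π = 38q − TC): q=0: -140; q=1: -146; q=2: -122; q=3: -85; q=4: -49; q=5: -14; q=6: 2; q=7: -13.
Profit is maximized at q = 6. AVC there is 86/6 = €14.33 ≤ P, so producing beats shutting down (which would give -€140).

q = 6; profit = €2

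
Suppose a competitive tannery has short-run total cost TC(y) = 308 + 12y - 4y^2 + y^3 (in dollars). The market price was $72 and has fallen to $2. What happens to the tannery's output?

Output falls from 6 to 0 (the firm shuts down)

AVC = 12 - 4y + y^2, minimized at y = 2 where min AVC = $8. MC = 12 - 8y + 3y^2.
At P = $72 ≥ min AVC, set P = MC on the rising branch: y = 6.
At P = $2 < min AVC = $8, price no longer covers variable cost at any output, so the firm shuts down: y = 0.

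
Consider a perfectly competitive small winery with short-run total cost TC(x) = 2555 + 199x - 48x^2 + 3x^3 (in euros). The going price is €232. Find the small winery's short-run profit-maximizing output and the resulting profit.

Profit = -€377 at x = 11

AVC = 199 - 48x + 3x^2; min AVC = €7 at x = 8. Since P = €232 ≥ min AVC, the firm produces.
With MC = 199 - 96x + 9x^2, P = MC on the upward-sloping part at x* = 11.
TR = 232·11 = 2552. TC = 2555 + 374 = 2929. Profit = 2552 − 2929 = -€377.
That loss of €377 beats the €2555 the firm would lose by shutting down; producing recovers €2178 of fixed cost.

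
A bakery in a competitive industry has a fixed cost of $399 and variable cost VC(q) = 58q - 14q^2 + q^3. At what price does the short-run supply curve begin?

$9 per unit

Short-run supply begins at min AVC. From VC = 58q - 14q^2 + q^3, AVC = 58 - 14q + q^2.
At the minimum of AVC, MC = AVC. MC = 58 - 28q + 3q^2; setting MC = AVC gives 2q^2 - 14q = 0, so q = 7. min AVC = 9.
The firm shuts down for any P below $9.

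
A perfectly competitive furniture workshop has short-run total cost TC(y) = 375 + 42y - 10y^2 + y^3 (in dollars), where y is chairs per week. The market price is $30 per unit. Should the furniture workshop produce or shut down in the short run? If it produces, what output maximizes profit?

From TC, MC = TC'(y) = 42 - 20y + 3y^2 and AVC = VC/y = 42 - 10y + y^2.
AVC hits its minimum where MC = AVC, at y = 5, giving min AVC = 42 - 10·5 + 5^2 = $17.
P = $30 exceeds min AVC = $17, so the firm stays open.
P = MC gives 12 - 20y + 3y^2 = 0, with roots 2/3 and 6. Take the larger (rising MC): y* = 6.
Check: AVC at y = 6 is $18 ≤ P, so revenue covers variable cost.
Profit = P·y − TC = 30·6 − 483 = -$303, a loss, but smaller than the $375 fixed cost the firm would lose by shutting down.

Produce at y = 6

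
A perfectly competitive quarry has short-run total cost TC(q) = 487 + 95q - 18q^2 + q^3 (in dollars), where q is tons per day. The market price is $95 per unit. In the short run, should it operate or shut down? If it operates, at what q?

Variable cost is VC = 95q - 18q^2 + q^3, so AVC = VC/q = 95 - 18q + q^2 and MC = dTC/dq = 95 - 36q + 3q^2.
AVC is minimized where dAVC/dq = -18 + 2q = 0, at q = 9; min AVC = 95 - 18·9 + 9^2 = $14.
Since P = $95 ≥ min AVC = $14, price covers variable cost and the firm should produce.
Solving P = MC: -36q + 3q^2 = 0 ⇒ q = 0 or 12. On the upward-sloping branch, q* = 12.
Check: AVC at q = 12 is $23 ≤ P, so revenue covers variable cost.
Profit = P·q − TC = 95·12 − 763 = $377.

Produce at q = 12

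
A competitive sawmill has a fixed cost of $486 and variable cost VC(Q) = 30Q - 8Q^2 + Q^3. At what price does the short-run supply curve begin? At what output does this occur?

$14 per unit, at Q = 4

The firm shuts down when price falls below the minimum of average variable cost. AVC = VC/Q = 30 - 8Q + Q^2.
dAVC/dQ = -8 + 2Q = 0 gives Q = 4. min AVC = 30 - 8·4 + 4^2 = 14.
The firm shuts down for any P below $14.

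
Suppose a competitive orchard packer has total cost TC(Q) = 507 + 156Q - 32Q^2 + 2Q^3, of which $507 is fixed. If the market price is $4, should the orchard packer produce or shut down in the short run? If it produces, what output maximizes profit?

Variable cost is VC = 156Q - 32Q^2 + 2Q^3, so AVC = VC/Q = 156 - 32Q + 2Q^2 and MC = dTC/dQ = 156 - 64Q + 6Q^2.
The AVC parabola has its vertex at Q = 32/4 = 8, where AVC = 156 - 32·8 + 2·8^2 = $28.
P = $4 lies below min AVC = $28; no output level covers variable cost.
Best response: produce nothing and absorb the $507 fixed cost.

Shut down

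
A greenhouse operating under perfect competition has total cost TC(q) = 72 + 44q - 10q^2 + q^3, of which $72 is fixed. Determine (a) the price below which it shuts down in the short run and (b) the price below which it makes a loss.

Shutdown price = $19; break-even price = $32

Shutdown price = min AVC. AVC = 44 - 10q + q^2, with vertex at q = 5 and minimum $19.
ATC = 72/q + 44 - 10q + q^2. Setting dATC/dq = −72/q^2 − 10 + 2q = 0 gives q = 6 (since 2·6^3 − 10·6^2 = 72).
min ATC = 72/6 + 44 − 10·6 + 6^2 = $32. That is the break-even price.
Between these two prices the firm operates at a loss; above $32 it earns a profit.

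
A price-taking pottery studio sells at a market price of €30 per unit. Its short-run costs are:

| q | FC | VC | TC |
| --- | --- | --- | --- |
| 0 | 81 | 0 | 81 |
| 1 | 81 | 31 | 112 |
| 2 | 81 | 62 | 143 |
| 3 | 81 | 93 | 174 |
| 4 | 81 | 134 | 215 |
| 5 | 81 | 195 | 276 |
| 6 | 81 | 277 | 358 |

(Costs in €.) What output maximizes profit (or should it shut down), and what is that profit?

Compute π = P·q − TC at each output: q=0: -81; q=1: -82; q=2: -83; q=3: -84; q=4: -95; q=5: -126; q=6: -178.
Profit is highest at q = 0. Equivalently, the lowest AVC in the table is 31/1 ≈ €31 at q = 1, and P = €30 falls below it — price never covers variable cost, so the firm shuts down and loses only its fixed cost.

q = 0 (shut down); profit = -€81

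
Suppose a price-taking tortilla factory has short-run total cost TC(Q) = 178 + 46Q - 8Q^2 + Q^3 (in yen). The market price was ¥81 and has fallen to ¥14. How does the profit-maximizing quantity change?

Output falls from 7 to 0 (the firm shuts down)

MC = 46 - 16Q + 3Q^2; the shutdown threshold is min AVC = ¥30 (at Q = 4).
At P = ¥81 ≥ min AVC, set P = MC on the rising branch: Q = 7.
At P = ¥14 < min AVC = ¥30, price no longer covers variable cost at any output, so the firm shuts down: Q = 0.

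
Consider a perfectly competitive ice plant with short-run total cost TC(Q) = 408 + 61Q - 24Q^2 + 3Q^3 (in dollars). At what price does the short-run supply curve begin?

The firm shuts down when price falls below the minimum of average variable cost. AVC = VC/Q = 61 - 24Q + 3Q^2.
dAVC/dQ = -24 + 6Q = 0 gives Q = 4. min AVC = 61 - 24·4 + 3·4^2 = 13.
For P < $13 the firm produces nothing.

$13 per unit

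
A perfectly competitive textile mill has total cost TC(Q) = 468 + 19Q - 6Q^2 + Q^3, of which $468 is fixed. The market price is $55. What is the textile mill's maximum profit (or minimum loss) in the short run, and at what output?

AVC = 19 - 6Q + Q^2 has its minimum $10 at Q = 3; price $55 clears that bar, so the firm operates.
MC = 19 - 12Q + 3Q^2. Setting P = MC and taking the root on the rising branch gives Q* = 6.
TR = 55·6 = 330. TC = 468 + 114 = 582. Profit = 330 − 582 = -$252.
Shutting down would mean losing the fixed cost of $468, so operating at a loss of $252 is better by $216.

Profit = -$252 at Q = 6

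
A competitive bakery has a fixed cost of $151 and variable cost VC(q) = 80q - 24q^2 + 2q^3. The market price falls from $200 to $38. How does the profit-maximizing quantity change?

MC = 80 - 48q + 6q^2; the shutdown threshold is min AVC = $8 (at q = 6).
At P = $200 ≥ min AVC, set P = MC on the rising branch: q = 10.
At P = $38 ≥ min AVC, set P = MC: q = 7. The firm stays open but cuts output.

Output falls from 10 to 7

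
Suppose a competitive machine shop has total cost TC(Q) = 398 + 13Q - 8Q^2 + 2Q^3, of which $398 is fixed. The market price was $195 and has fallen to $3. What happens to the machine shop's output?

Output falls from 7 to 0 (the firm shuts down)

MC = 13 - 16Q + 6Q^2; the shutdown threshold is min AVC = $5 (at Q = 2).
At P = $195 ≥ min AVC, set P = MC on the rising branch: Q = 7.
At P = $3 < min AVC = $5, price no longer covers variable cost at any output, so the firm shuts down: Q = 0.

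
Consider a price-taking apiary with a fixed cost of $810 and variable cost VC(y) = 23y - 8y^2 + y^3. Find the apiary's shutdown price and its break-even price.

Shutdown price = $7; break-even price = $122

Shutdown price = min AVC. AVC = 23 - 8y + y^2, with vertex at y = 4 and minimum $7.
ATC = 810/y + 23 - 8y + y^2. Setting dATC/dy = −810/y^2 − 8 + 2y = 0 gives y = 9 (since 2·9^3 − 8·9^2 = 810).
min ATC = 810/9 + 23 − 8·9 + 9^2 = $122. That is the break-even price.
For $7 ≤ P < $122 the firm produces at a loss; below $7 it shuts down.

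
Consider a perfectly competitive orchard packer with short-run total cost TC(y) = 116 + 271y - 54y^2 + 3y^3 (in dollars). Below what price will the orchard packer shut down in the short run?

Short-run supply begins at min AVC. From VC = 271y - 54y^2 + 3y^3, AVC = 271 - 54y + 3y^2.
At the minimum of AVC, MC = AVC. MC = 271 - 108y + 9y^2; setting MC = AVC gives 6y^2 - 54y = 0, so y = 9. min AVC = 28.
For P < $28 the firm produces nothing.

$28 per unit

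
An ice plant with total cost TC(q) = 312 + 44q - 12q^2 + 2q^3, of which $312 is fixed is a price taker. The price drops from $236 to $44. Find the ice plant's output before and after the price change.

Output falls from 8 to 4

AVC = 44 - 12q + 2q^2, minimized at q = 3 where min AVC = $26. MC = 44 - 24q + 6q^2.
With P = $236 above the shutdown price, P = MC gives q = 8.
At P = $44 ≥ min AVC, set P = MC: q = 4. The firm stays open but cuts output.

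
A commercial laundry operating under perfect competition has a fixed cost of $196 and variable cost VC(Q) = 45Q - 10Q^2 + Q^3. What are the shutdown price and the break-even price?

AVC = 45 - 10Q + Q^2; minimized at Q = 5, giving min AVC = $20. That is the shutdown price.
ATC = 196/Q + 45 - 10Q + Q^2. Setting dATC/dQ = −196/Q^2 − 10 + 2Q = 0 gives Q = 7 (since 2·7^3 − 10·7^2 = 196).
min ATC = 196/7 + 45 − 10·7 + 7^2 = $52. That is the break-even price.
For $20 ≤ P < $52 the firm produces at a loss; below $20 it shuts down.

Shutdown price = $20; break-even price = $52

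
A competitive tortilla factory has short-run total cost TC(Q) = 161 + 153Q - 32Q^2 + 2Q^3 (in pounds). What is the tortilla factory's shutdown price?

The shutdown price is the minimum of AVC. VC = 153Q - 32Q^2 + 2Q^3, so AVC = 153 - 32Q + 2Q^2.
At the minimum of AVC, MC = AVC. MC = 153 - 64Q + 6Q^2; setting MC = AVC gives 4Q^2 - 32Q = 0, so Q = 8. min AVC = 25.
For P < £25 the firm produces nothing.

£25 per unit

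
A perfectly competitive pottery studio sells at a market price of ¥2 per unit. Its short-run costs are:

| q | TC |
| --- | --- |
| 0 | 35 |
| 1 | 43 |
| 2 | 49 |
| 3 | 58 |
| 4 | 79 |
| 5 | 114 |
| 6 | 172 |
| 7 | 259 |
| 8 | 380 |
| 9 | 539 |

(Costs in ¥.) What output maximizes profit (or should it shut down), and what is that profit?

Compute π = P·q − TC at each output: q=0: -35; q=1: -41; q=2: -45; q=3: -52; q=4: -71; q=5: -104; q=6: -160; q=7: -245; q=8: -364; q=9: -521.
Profit is highest at q = 0. Equivalently, the lowest AVC in the table is 14/2 ≈ ¥7 at q = 2, and P = ¥2 falls below it — price never covers variable cost, so the firm shuts down and loses only its fixed cost.

q = 0 (shut down); profit = -¥35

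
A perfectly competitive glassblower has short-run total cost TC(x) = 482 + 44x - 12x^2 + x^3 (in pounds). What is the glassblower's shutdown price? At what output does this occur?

The firm shuts down when price falls below the minimum of average variable cost. AVC = VC/x = 44 - 12x + x^2.
dAVC/dx = -12 + 2x = 0 gives x = 6. min AVC = 44 - 12·6 + 6^2 = 8.
So the shutdown price is £8.

£8 per unit, at x = 6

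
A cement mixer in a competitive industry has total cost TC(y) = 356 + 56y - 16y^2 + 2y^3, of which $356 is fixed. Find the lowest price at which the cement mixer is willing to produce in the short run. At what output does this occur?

$24 per unit, at y = 4

The shutdown price is the minimum of AVC. VC = 56y - 16y^2 + 2y^3, so AVC = 56 - 16y + 2y^2.
dAVC/dy = -16 + 4y = 0 gives y = 4. min AVC = 56 - 16·4 + 2·4^2 = 24.
For P < $24 the firm produces nothing.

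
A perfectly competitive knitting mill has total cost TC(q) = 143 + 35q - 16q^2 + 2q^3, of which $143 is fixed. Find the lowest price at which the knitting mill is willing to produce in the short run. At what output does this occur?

The firm shuts down when price falls below the minimum of average variable cost. AVC = VC/q = 35 - 16q + 2q^2.
dAVC/dq = -16 + 4q = 0 gives q = 4. min AVC = 35 - 16·4 + 2·4^2 = 3.
For P < $3 the firm produces nothing.

$3 per unit, at q = 4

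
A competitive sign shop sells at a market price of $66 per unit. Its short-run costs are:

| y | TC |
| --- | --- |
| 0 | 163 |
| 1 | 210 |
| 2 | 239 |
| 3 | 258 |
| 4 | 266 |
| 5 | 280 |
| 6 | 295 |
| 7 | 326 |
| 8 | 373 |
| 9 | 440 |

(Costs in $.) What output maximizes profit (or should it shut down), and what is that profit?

Tabulate TR − TC: y=0: -163; y=1: -144; y=2: -107; y=3: -60; y=4: -2; y=5: 50; y=6: 101; y=7: 136; y=8: 155; y=9: 154.
Profit is maximized at y = 8. AVC there is 210/8 = $26.25 ≤ P, so producing beats shutting down (which would give -$163).

y = 8; profit = $155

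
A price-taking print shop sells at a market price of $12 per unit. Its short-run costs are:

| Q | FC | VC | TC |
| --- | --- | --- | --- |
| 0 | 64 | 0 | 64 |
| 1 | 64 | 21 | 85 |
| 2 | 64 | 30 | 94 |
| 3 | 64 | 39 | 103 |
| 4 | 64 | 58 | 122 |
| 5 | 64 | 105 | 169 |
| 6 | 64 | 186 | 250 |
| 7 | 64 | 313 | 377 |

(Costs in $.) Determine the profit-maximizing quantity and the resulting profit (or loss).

Profit at each row (π = 12Q − TC): Q=0: -64; Q=1: -73; Q=2: -70; Q=3: -67; Q=4: -74; Q=5: -109; Q=6: -178; Q=7: -293.
Profit is highest at Q = 0. Equivalently, the lowest AVC in the table is 39/3 ≈ $13 at Q = 3, and P = $12 falls below it — price never covers variable cost, so the firm shuts down and loses only its fixed cost.

Q = 0 (shut down); profit = -$64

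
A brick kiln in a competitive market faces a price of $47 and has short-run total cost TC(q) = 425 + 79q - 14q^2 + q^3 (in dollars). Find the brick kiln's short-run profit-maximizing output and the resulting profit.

Profit = -$297 at q = 8

AVC = 79 - 14q + q^2; min AVC = $30 at q = 7. Since P = $47 ≥ min AVC, the firm produces.
With MC = 79 - 28q + 3q^2, P = MC on the upward-sloping part at q* = 8.
TR = 47·8 = 376. TC = 425 + 248 = 673. Profit = 376 − 673 = -$297.
That loss of $297 beats the $425 the firm would lose by shutting down; producing recovers $128 of fixed cost.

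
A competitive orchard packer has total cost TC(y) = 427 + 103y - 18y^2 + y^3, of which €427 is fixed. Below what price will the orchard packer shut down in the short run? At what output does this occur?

€22 per unit, at y = 9

The shutdown price is the minimum of AVC. VC = 103y - 18y^2 + y^3, so AVC = 103 - 18y + y^2.
At the minimum of AVC, MC = AVC. MC = 103 - 36y + 3y^2; setting MC = AVC gives 2y^2 - 18y = 0, so y = 9. min AVC = 22.
The firm shuts down for any P below €22.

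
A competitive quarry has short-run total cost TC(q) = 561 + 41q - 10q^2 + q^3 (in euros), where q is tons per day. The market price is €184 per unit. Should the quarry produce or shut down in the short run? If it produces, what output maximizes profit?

Produce at q = 11

Variable cost is VC = 41q - 10q^2 + q^3, so AVC = VC/q = 41 - 10q + q^2 and MC = dTC/dq = 41 - 20q + 3q^2.
AVC is minimized where dAVC/dq = -10 + 2q = 0, at q = 5; min AVC = 41 - 10·5 + 5^2 = €16.
Because €184 ≥ €16, revenue can cover variable cost; the firm operates.
Solving P = MC: -143 - 20q + 3q^2 = 0 ⇒ q = -13/3 or 11. On the upward-sloping branch, q* = 11.
Check: AVC at q = 11 is €52 ≤ P, so revenue covers variable cost.
Profit = P·q − TC = 184·11 − 1133 = €891.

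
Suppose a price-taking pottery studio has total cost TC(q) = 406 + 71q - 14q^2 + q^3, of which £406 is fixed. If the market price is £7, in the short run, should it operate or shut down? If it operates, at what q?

From TC, MC = TC'(q) = 71 - 28q + 3q^2 and AVC = VC/q = 71 - 14q + q^2.
AVC hits its minimum where MC = AVC, at q = 7, giving min AVC = 71 - 14·7 + 7^2 = £22.
P = £7 lies below min AVC = £22; no output level covers variable cost.
Best response: produce nothing and absorb the £406 fixed cost.

Shut down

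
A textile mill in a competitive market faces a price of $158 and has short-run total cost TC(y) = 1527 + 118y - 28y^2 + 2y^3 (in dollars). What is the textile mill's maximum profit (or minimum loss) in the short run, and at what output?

AVC = 118 - 28y + 2y^2; min AVC = $20 at y = 7. Since P = $158 ≥ min AVC, the firm produces.
MC = 118 - 56y + 6y^2. Setting P = MC and taking the root on the rising branch gives y* = 10.
TR = 158·10 = 1580. TC = 1527 + 380 = 1907. Profit = 1580 − 1907 = -$327.
By producing, the firm covers all variable cost plus $1200 of fixed cost; shutting down would lose the full $1527.

Profit = -$327 at y = 10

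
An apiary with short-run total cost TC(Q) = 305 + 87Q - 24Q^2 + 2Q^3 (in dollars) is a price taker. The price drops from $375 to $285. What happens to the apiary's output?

Output falls from 12 to 11

MC = 87 - 48Q + 6Q^2; the shutdown threshold is min AVC = $15 (at Q = 6).
At P = $375 ≥ min AVC, set P = MC on the rising branch: Q = 12.
At P = $285 ≥ min AVC, set P = MC: Q = 11. The firm stays open but cuts output.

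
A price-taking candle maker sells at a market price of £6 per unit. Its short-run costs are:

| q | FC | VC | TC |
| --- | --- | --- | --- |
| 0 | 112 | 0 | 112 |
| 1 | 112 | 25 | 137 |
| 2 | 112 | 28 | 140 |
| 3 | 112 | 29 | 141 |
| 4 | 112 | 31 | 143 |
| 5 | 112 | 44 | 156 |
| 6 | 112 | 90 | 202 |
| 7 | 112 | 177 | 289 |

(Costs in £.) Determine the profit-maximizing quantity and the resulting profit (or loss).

Profit at each row (π = 6q − TC): q=0: -112; q=1: -131; q=2: -128; q=3: -123; q=4: -119; q=5: -126; q=6: -166; q=7: -247.
Profit is highest at q = 0. Equivalently, the lowest AVC in the table is 31/4 ≈ £7.75 at q = 4, and P = £6 falls below it — price never covers variable cost, so the firm shuts down and loses only its fixed cost.

q = 0 (shut down); profit = -£112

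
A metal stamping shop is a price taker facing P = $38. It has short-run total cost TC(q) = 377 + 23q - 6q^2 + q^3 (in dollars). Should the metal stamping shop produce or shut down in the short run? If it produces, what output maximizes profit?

Produce at q = 5

Variable cost is VC = 23q - 6q^2 + q^3, so AVC = VC/q = 23 - 6q + q^2 and MC = dTC/dq = 23 - 12q + 3q^2.
The AVC parabola has its vertex at q = 6/2 = 3, where AVC = 23 - 6·3 + 3^2 = $14.
Since P = $38 ≥ min AVC = $14, price covers variable cost and the firm should produce.
Solving P = MC: -15 - 12q + 3q^2 = 0 ⇒ q = -1 or 5. On the upward-sloping branch, q* = 5.
Check: AVC at q = 5 is $18 ≤ P, so revenue covers variable cost.
Profit = P·q − TC = 38·5 − 467 = -$277, a loss, but smaller than the $377 fixed cost the firm would lose by shutting down.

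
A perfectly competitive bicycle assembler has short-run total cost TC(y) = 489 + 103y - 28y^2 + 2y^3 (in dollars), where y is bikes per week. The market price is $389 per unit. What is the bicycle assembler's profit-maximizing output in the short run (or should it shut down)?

Produce at y = 13

Variable cost is VC = 103y - 28y^2 + 2y^3, so AVC = VC/y = 103 - 28y + 2y^2 and MC = dTC/dy = 103 - 56y + 6y^2.
AVC hits its minimum where MC = AVC, at y = 7, giving min AVC = 103 - 28·7 + 2·7^2 = $5.
Since P = $389 ≥ min AVC = $5, price covers variable cost and the firm should produce.
P = MC gives -286 - 56y + 6y^2 = 0, with roots -11/3 and 13. Take the larger (rising MC): y* = 13.
Check: AVC at y = 13 is $77 ≤ P, so revenue covers variable cost.
Profit = P·y − TC = 389·13 − 1490 = $3567.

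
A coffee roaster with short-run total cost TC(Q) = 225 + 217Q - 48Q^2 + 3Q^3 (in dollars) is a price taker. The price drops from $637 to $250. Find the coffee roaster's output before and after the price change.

Output falls from 14 to 11

MC = 217 - 96Q + 9Q^2; the shutdown threshold is min AVC = $25 (at Q = 8).
With P = $637 above the shutdown price, P = MC gives Q = 14.
At P = $250 ≥ min AVC, set P = MC: Q = 11. The firm stays open but cuts output.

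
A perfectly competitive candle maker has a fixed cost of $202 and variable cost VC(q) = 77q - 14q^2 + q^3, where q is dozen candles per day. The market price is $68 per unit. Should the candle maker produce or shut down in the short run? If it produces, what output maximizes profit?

Produce at q = 9

From TC, MC = TC'(q) = 77 - 28q + 3q^2 and AVC = VC/q = 77 - 14q + q^2.
The AVC parabola has its vertex at q = 14/2 = 7, where AVC = 77 - 14·7 + 7^2 = $28.
P = $68 exceeds min AVC = $28, so the firm stays open.
Set P = MC: 68 = 77 - 28q + 3q^2 → 9 - 28q + 3q^2 = 0. The roots are q = 1/3 and q = 9; the profit-maximizing output is on the rising part of MC, so q* = 9.
Check: AVC at q = 9 is $32 ≤ P, so revenue covers variable cost.
Profit = P·q − TC = 68·9 − 490 = $122.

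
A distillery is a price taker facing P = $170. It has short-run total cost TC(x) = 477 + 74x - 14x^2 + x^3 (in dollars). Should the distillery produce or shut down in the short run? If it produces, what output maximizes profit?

From TC, MC = TC'(x) = 74 - 28x + 3x^2 and AVC = VC/x = 74 - 14x + x^2.
The AVC parabola has its vertex at x = 14/2 = 7, where AVC = 74 - 14·7 + 7^2 = $25.
P = $170 exceeds min AVC = $25, so the firm stays open.
Solving P = MC: -96 - 28x + 3x^2 = 0 ⇒ x = -8/3 or 12. On the upward-sloping branch, x* = 12.
Check: AVC at x = 12 is $50 ≤ P, so revenue covers variable cost.
Profit = P·x − TC = 170·12 − 1077 = $963.

Produce at x = 12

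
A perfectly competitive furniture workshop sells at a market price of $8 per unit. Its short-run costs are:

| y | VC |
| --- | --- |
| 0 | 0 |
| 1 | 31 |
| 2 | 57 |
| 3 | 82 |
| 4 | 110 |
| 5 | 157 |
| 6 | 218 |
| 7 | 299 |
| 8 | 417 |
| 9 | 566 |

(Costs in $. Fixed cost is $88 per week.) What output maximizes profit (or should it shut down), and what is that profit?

Profit at each row (π = 8y − TC): y=0: -88; y=1: -111; y=2: -129; y=3: -146; y=4: -166; y=5: -205; y=6: -258; y=7: -331; y=8: -441; y=9: -582.
Profit is highest at y = 0. Equivalently, the lowest AVC in the table is 82/3 ≈ $27.33 at y = 3, and P = $8 falls below it — price never covers variable cost, so the firm shuts down and loses only its fixed cost.

y = 0 (shut down); profit = -$88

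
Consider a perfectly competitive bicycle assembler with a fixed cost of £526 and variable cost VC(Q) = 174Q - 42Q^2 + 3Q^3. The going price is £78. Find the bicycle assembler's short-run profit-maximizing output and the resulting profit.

Profit = -£142 at Q = 8

AVC = 174 - 42Q + 3Q^2; min AVC = £27 at Q = 7. Since P = £78 ≥ min AVC, the firm produces.
MC = 174 - 84Q + 9Q^2. Setting P = MC and taking the root on the rising branch gives Q* = 8.
TR = 78·8 = 624. TC = 526 + 240 = 766. Profit = 624 − 766 = -£142.
That loss of £142 beats the £526 the firm would lose by shutting down; producing recovers £384 of fixed cost.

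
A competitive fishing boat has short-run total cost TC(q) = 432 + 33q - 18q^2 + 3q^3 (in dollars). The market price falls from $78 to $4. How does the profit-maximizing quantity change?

MC = 33 - 36q + 9q^2; the shutdown threshold is min AVC = $6 (at q = 3).
With P = $78 above the shutdown price, P = MC gives q = 5.
At P = $4 < min AVC = $6, price no longer covers variable cost at any output, so the firm shuts down: q = 0.

Output falls from 5 to 0 (the firm shuts down)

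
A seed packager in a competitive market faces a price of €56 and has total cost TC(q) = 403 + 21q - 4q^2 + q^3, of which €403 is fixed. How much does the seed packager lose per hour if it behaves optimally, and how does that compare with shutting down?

AVC = 21 - 4q + q^2 has its minimum €17 at q = 2; price €56 clears that bar, so the firm operates.
MC = 21 - 8q + 3q^2. Setting P = MC and taking the root on the rising branch gives q* = 5.
TR = 56·5 = 280. TC = 403 + 130 = 533. Profit = 280 − 533 = -€253.
Shutting down would mean losing the fixed cost of €403, so operating at a loss of €253 is better by €150.

Profit = -€253 at q = 5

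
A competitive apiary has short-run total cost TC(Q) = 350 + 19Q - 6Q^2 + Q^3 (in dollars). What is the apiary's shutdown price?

The shutdown price is the minimum of AVC. VC = 19Q - 6Q^2 + Q^3, so AVC = 19 - 6Q + Q^2.
dAVC/dQ = -6 + 2Q = 0 gives Q = 3. min AVC = 19 - 6·3 + 3^2 = 10.
For P < $10 the firm produces nothing.

$10 per unit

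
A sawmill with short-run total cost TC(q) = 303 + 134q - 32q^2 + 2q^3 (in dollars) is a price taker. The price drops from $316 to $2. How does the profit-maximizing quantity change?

AVC = 134 - 32q + 2q^2, minimized at q = 8 where min AVC = $6. MC = 134 - 64q + 6q^2.
At P = $316 ≥ min AVC, set P = MC on the rising branch: q = 13.
At P = $2 < min AVC = $6, price no longer covers variable cost at any output, so the firm shuts down: q = 0.

Output falls from 13 to 0 (the firm shuts down)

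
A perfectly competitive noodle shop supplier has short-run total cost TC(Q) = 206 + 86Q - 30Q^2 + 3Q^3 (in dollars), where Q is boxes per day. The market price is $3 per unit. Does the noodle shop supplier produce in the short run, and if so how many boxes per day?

From TC, MC = TC'(Q) = 86 - 60Q + 9Q^2 and AVC = VC/Q = 86 - 30Q + 3Q^2.
AVC is minimized where dAVC/dQ = -30 + 6Q = 0, at Q = 5; min AVC = 86 - 30·5 + 3·5^2 = $11.
Since P = $3 < min AVC = $11, price fails to cover variable cost at any output.
Best response: produce nothing and absorb the $206 fixed cost.

Shut down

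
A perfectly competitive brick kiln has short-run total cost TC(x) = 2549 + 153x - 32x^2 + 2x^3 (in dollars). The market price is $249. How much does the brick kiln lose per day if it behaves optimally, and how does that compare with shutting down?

AVC = 153 - 32x + 2x^2 has its minimum $25 at x = 8; price $249 clears that bar, so the firm operates.
MC = 153 - 64x + 6x^2. Setting P = MC and taking the root on the rising branch gives x* = 12.
TR = 249·12 = 2988. TC = 2549 + 684 = 3233. Profit = 2988 − 3233 = -$245.
Shutting down would mean losing the fixed cost of $2549, so operating at a loss of $245 is better by $2304.

Profit = -$245 at x = 12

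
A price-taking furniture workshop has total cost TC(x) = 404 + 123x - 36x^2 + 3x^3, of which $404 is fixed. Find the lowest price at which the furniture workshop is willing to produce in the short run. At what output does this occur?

The firm shuts down when price falls below the minimum of average variable cost. AVC = VC/x = 123 - 36x + 3x^2.
dAVC/dx = -36 + 6x = 0 gives x = 6. min AVC = 123 - 36·6 + 3·6^2 = 15.
For P < $15 the firm produces nothing.

$15 per unit, at x = 6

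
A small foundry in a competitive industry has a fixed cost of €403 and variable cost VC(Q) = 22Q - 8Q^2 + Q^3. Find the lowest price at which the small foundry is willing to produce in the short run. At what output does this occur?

€6 per unit, at Q = 4

Short-run supply begins at min AVC. From VC = 22Q - 8Q^2 + Q^3, AVC = 22 - 8Q + Q^2.
dAVC/dQ = -8 + 2Q = 0 gives Q = 4. min AVC = 22 - 8·4 + 4^2 = 6.
The firm shuts down for any P below €6.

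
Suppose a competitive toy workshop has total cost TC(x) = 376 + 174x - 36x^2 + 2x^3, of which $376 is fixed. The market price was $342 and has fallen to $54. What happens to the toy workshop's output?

AVC = 174 - 36x + 2x^2, minimized at x = 9 where min AVC = $12. MC = 174 - 72x + 6x^2.
At P = $342 ≥ min AVC, set P = MC on the rising branch: x = 14.
At P = $54 ≥ min AVC, set P = MC: x = 10. The firm stays open but cuts output.

Output falls from 14 to 10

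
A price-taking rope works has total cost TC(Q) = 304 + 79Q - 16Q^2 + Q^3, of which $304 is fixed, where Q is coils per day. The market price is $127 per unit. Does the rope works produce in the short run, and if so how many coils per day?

Variable cost is VC = 79Q - 16Q^2 + Q^3, so AVC = VC/Q = 79 - 16Q + Q^2 and MC = dTC/dQ = 79 - 32Q + 3Q^2.
The AVC parabola has its vertex at Q = 16/2 = 8, where AVC = 79 - 16·8 + 8^2 = $15.
Since P = $127 ≥ min AVC = $15, price covers variable cost and the firm should produce.
Set P = MC: 127 = 79 - 32Q + 3Q^2 → -48 - 32Q + 3Q^2 = 0. The roots are Q = -4/3 and Q = 12; the profit-maximizing output is on the rising part of MC, so Q* = 12.
Check: AVC at Q = 12 is $31 ≤ P, so revenue covers variable cost.
Profit = P·Q − TC = 127·12 − 676 = $848.

Produce at Q = 12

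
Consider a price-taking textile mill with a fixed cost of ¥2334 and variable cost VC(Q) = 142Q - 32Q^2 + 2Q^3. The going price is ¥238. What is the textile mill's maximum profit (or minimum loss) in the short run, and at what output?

AVC = 142 - 32Q + 2Q^2 has its minimum ¥14 at Q = 8; price ¥238 clears that bar, so the firm operates.
MC = 142 - 64Q + 6Q^2. Setting P = MC and taking the root on the rising branch gives Q* = 12.
TR = 238·12 = 2856. TC = 2334 + 552 = 2886. Profit = 2856 − 2886 = -¥30.
That loss of ¥30 beats the ¥2334 the firm would lose by shutting down; producing recovers ¥2304 of fixed cost.

Profit = -¥30 at Q = 12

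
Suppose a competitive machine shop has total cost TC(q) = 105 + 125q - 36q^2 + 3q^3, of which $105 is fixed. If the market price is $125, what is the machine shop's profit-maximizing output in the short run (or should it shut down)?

Produce at q = 8

Variable cost is VC = 125q - 36q^2 + 3q^3, so AVC = VC/q = 125 - 36q + 3q^2 and MC = dTC/dq = 125 - 72q + 9q^2.
The AVC parabola has its vertex at q = 36/6 = 6, where AVC = 125 - 36·6 + 3·6^2 = $17.
Because $125 ≥ $17, revenue can cover variable cost; the firm operates.
Set P = MC: 125 = 125 - 72q + 9q^2 → -72q + 9q^2 = 0. The roots are q = 0 and q = 8; the profit-maximizing output is on the rising part of MC, so q* = 8.
Check: AVC at q = 8 is $29 ≤ P, so revenue covers variable cost.
Profit = P·q − TC = 125·8 − 337 = $663.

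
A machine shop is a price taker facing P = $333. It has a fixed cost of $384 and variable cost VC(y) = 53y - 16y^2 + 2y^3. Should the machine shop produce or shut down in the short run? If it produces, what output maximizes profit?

Produce at y = 10

Strip out fixed cost: VC = 53y - 16y^2 + 2y^3. Then AVC = 53 - 16y + 2y^2 and MC = 53 - 32y + 6y^2.
The AVC parabola has its vertex at y = 16/4 = 4, where AVC = 53 - 16·4 + 2·4^2 = $21.
P = $333 exceeds min AVC = $21, so the firm stays open.
P = MC gives -280 - 32y + 6y^2 = 0, with roots -14/3 and 10. Take the larger (rising MC): y* = 10.
Check: AVC at y = 10 is $93 ≤ P, so revenue covers variable cost.
Profit = P·y − TC = 333·10 − 1314 = $2016.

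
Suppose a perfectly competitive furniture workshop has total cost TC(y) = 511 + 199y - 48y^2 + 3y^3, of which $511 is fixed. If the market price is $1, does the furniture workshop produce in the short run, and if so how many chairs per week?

Shut down

From TC, MC = TC'(y) = 199 - 96y + 9y^2 and AVC = VC/y = 199 - 48y + 3y^2.
AVC hits its minimum where MC = AVC, at y = 8, giving min AVC = 199 - 48·8 + 3·8^2 = $7.
Since P = $1 < min AVC = $7, price fails to cover variable cost at any output.
The firm minimizes its loss by shutting down and losing only its fixed cost of $511.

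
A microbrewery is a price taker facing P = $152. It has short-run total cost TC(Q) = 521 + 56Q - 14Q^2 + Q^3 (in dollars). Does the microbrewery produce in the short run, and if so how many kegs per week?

Produce at Q = 12

Strip out fixed cost: VC = 56Q - 14Q^2 + Q^3. Then AVC = 56 - 14Q + Q^2 and MC = 56 - 28Q + 3Q^2.
AVC hits its minimum where MC = AVC, at Q = 7, giving min AVC = 56 - 14·7 + 7^2 = $7.
P = $152 exceeds min AVC = $7, so the firm stays open.
Set P = MC: 152 = 56 - 28Q + 3Q^2 → -96 - 28Q + 3Q^2 = 0. The roots are Q = -8/3 and Q = 12; the profit-maximizing output is on the rising part of MC, so Q* = 12.
Check: AVC at Q = 12 is $32 ≤ P, so revenue covers variable cost.
Profit = P·Q − TC = 152·12 − 905 = $919.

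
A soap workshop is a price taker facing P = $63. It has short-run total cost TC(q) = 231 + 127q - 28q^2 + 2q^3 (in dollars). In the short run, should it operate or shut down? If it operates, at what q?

Produce at q = 8

From TC, MC = TC'(q) = 127 - 56q + 6q^2 and AVC = VC/q = 127 - 28q + 2q^2.
AVC hits its minimum where MC = AVC, at q = 7, giving min AVC = 127 - 28·7 + 2·7^2 = $29.
Because $63 ≥ $29, revenue can cover variable cost; the firm operates.
Set P = MC: 63 = 127 - 56q + 6q^2 → 64 - 56q + 6q^2 = 0. The roots are q = 4/3 and q = 8; the profit-maximizing output is on the rising part of MC, so q* = 8.
Check: AVC at q = 8 is $31 ≤ P, so revenue covers variable cost.
Profit = P·q − TC = 63·8 − 479 = $25.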